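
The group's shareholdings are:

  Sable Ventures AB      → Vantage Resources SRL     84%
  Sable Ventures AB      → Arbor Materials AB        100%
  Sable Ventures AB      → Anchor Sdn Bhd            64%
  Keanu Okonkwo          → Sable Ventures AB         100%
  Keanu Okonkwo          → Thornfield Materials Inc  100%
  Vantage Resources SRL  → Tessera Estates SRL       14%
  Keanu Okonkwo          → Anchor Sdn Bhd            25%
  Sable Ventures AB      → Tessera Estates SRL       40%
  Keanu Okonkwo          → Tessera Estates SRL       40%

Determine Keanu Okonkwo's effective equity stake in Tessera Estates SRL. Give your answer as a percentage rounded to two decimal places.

91.76%

Keanu reaches Tessera along 3 paths.
Direct stake: 40% = 40%.
Via Sable → Vantage: 100% × 84% × 14% = 11.76%.
Via Sable: 100% × 40% = 40%.
Total: 40% + 11.76% + 40% = 91.76%.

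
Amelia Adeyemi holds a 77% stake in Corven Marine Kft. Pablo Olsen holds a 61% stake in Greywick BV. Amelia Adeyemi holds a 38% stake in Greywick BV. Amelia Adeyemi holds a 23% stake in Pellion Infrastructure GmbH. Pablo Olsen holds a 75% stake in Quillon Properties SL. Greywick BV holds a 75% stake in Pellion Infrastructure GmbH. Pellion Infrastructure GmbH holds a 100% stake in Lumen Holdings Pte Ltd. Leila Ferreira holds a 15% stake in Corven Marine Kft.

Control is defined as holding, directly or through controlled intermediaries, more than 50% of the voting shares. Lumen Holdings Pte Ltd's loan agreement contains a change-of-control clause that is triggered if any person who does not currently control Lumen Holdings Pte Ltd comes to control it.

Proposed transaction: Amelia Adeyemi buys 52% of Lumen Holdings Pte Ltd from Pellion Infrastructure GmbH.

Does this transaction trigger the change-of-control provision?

The purchase adds only to Amelia's holdings (Pellion's stake shrinks), so Amelia is the only person who could newly come to control Lumen.
Amelia holds 77% of Corven, so Amelia controls Corven.
Neither Amelia nor any entity Amelia controls holds any voting interest in Lumen.
So before the transaction, Amelia does not control Lumen.
After the purchase, Amelia holds 52% of Lumen directly, and Pellion's stake falls to 48%.
Amelia holds 52% of Lumen, so Amelia controls Lumen.
Amelia did not control Lumen before and does after, so the clause is triggered.

Yes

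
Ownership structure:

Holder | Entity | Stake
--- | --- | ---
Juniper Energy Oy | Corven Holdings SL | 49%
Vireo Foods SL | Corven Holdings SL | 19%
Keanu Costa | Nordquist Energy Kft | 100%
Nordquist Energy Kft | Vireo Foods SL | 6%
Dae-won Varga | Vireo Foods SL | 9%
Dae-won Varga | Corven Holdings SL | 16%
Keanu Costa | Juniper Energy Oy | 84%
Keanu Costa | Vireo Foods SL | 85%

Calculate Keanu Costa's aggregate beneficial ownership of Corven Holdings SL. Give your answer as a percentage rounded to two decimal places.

Keanu reaches Corven along 3 paths.
Via Nordquist → Vireo: 100% × 6% × 19% = 1.14%.
Via Vireo: 85% × 19% = 16.15%.
Via Juniper: 84% × 49% = 41.16%.
Total: 1.14% + 16.15% + 41.16% = 58.45%.

58.45%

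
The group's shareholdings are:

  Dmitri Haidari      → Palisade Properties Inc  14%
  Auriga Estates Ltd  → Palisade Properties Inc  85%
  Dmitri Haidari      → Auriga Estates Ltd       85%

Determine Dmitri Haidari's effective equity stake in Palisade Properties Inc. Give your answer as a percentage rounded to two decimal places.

Dmitri reaches Palisade along 2 paths.
Via Auriga: 85% × 85% = 72.25%.
Direct stake: 14% = 14%.
Total: 72.25% + 14% = 86.25%.

86.25%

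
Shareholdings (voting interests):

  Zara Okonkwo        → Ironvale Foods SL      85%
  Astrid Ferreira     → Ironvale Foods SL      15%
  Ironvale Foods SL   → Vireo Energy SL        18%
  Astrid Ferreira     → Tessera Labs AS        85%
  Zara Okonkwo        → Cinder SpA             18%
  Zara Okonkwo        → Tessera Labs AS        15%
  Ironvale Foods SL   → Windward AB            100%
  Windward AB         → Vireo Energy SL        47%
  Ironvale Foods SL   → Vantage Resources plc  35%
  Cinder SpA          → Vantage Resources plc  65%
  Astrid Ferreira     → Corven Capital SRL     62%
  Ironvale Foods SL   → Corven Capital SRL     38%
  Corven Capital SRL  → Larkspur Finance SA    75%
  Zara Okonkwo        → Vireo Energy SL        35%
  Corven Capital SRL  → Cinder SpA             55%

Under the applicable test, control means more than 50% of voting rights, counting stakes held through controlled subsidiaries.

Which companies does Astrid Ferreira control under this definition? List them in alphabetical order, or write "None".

Astrid holds 85% of Tessera, so Astrid controls Tessera.
Astrid holds 62% of Corven, so Astrid controls Corven.
Corven holds 55% of Cinder, so Astrid controls Cinder.
Corven holds 75% of Larkspur, so Astrid controls Larkspur.
Cinder holds 65% of Vantage, so Astrid controls Vantage.
No other company's threshold is met.

Cinder SpA, Corven Capital SRL, Larkspur Finance SA, Tessera Labs AS, Vantage Resources plc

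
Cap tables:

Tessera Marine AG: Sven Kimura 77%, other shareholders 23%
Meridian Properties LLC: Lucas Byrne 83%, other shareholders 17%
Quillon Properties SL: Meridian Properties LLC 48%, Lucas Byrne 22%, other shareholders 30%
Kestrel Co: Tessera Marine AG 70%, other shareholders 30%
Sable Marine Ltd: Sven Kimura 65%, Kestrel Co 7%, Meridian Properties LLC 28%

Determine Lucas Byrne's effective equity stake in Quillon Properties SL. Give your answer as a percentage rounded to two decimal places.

61.84%

Lucas reaches Quillon along 2 paths.
Via Meridian: 83% × 48% = 39.84%.
Direct stake: 22% = 22%.
Total: 39.84% + 22% = 61.84%.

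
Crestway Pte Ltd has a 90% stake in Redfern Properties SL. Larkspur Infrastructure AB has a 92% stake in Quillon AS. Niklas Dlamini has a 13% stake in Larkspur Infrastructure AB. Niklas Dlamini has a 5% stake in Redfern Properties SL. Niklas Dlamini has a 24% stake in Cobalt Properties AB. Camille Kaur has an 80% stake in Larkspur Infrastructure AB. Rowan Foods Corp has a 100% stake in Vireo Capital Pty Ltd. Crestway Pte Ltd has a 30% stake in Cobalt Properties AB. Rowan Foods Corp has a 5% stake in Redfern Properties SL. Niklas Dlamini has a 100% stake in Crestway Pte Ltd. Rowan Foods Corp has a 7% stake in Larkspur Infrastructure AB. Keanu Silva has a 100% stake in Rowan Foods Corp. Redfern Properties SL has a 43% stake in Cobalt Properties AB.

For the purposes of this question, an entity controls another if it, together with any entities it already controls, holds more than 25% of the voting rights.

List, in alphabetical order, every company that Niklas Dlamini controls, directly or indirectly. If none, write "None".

Cobalt Properties AB, Crestway Pte Ltd, Redfern Properties SL

Niklas holds 100% of Crestway, so Niklas controls Crestway.
Niklas and Crestway together hold 5% + 90% = 95% of Redfern, so Niklas controls Redfern.
Redfern and Niklas and Crestway together hold 43% + 24% + 30% = 97% of Cobalt, so Niklas controls Cobalt.
No other company's threshold is met.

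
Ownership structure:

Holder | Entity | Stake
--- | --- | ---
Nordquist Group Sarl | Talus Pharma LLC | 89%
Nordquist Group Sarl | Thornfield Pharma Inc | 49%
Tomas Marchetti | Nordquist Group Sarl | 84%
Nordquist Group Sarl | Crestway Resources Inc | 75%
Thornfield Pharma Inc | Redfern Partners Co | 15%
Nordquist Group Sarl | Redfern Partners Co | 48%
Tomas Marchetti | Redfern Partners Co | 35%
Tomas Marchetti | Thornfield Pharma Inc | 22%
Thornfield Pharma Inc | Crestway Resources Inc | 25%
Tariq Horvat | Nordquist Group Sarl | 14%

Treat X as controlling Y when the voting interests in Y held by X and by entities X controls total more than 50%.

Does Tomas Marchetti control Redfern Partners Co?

Tomas holds 84% of Nordquist, so Tomas controls Nordquist.
Tomas and Nordquist together hold 22% + 49% = 71% of Thornfield, so Tomas controls Thornfield.
Nordquist and Tomas and Thornfield together hold 48% + 35% + 15% = 98% of Redfern, so Tomas controls Redfern.

Yes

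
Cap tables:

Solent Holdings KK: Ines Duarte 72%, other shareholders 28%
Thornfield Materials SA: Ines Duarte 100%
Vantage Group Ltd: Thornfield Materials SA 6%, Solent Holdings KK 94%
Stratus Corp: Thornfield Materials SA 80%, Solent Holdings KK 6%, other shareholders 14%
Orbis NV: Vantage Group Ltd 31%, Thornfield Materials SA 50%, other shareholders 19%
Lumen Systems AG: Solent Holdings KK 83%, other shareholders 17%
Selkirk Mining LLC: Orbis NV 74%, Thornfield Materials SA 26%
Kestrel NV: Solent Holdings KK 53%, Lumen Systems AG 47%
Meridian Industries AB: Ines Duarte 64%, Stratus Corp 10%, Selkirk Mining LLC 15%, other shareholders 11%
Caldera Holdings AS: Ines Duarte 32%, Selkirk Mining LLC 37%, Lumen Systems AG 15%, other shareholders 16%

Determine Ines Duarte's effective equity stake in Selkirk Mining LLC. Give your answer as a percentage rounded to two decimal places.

79.90%

Ines reaches Selkirk along 4 paths.
Via Thornfield → Vantage → Orbis: 100% × 6% × 31% × 74% = 1.3764%.
Via Solent → Vantage → Orbis: 72% × 94% × 31% × 74% = 15.525792%.
Via Thornfield → Orbis: 100% × 50% × 74% = 37%.
Via Thornfield: 100% × 26% = 26%.
Total: 1.3764% + 15.525792% + 37% + 26% = 79.902192%.
Rounded: 79.90%.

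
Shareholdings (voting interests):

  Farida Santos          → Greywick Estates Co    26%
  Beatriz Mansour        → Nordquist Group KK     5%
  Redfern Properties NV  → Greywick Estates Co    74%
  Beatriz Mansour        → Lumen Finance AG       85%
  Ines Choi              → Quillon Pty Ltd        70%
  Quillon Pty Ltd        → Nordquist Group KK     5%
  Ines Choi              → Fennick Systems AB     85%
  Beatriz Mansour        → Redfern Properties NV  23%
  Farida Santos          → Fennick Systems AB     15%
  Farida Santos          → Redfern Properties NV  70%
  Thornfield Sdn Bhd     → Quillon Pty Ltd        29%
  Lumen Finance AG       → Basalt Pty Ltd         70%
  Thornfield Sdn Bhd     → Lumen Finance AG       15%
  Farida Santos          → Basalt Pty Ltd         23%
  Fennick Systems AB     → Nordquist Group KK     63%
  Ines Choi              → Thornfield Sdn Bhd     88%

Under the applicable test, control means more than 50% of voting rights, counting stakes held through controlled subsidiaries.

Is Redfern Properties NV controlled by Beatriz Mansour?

No

Beatriz holds 85% of Lumen, so Beatriz controls Lumen.
Lumen holds 70% of Basalt, so Beatriz controls Basalt.
In Redfern, Beatriz's side holds only 23%, not > 50%.
So Beatriz does not control Redfern.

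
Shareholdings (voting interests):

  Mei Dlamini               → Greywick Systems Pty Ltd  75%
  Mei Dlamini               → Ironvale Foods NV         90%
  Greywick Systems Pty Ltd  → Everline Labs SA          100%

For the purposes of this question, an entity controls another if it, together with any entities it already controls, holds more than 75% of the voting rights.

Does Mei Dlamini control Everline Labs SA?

No

Mei holds 90% of Ironvale, so Mei controls Ironvale.
Neither Mei nor any entity Mei controls holds any voting interest in Everline.
So Mei does not control Everline.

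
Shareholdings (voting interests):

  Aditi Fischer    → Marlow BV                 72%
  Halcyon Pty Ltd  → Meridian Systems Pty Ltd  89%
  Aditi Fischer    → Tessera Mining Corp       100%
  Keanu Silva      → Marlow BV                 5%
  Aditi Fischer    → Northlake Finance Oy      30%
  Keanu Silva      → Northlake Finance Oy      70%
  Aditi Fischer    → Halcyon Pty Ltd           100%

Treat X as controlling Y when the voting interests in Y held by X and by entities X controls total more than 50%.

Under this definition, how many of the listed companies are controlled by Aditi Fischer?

4

Aditi holds 100% of Tessera, so Aditi controls Tessera.
Aditi holds 72% of Marlow, so Aditi controls Marlow.
Aditi holds 100% of Halcyon, so Aditi controls Halcyon.
Halcyon holds 89% of Meridian, so Aditi controls Meridian.
No other company's threshold is met.
Aditi controls 4 companies.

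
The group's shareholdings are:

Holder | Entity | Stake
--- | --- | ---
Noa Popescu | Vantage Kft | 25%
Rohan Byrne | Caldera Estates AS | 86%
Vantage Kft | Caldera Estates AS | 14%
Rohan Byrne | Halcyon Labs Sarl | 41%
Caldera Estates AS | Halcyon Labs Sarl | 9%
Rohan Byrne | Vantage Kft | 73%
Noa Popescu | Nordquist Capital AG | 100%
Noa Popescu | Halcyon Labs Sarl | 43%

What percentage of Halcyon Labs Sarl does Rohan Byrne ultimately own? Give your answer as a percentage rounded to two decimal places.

Rohan reaches Halcyon along 3 paths.
Direct stake: 41% = 41%.
Via Caldera: 86% × 9% = 7.74%.
Via Vantage → Caldera: 73% × 14% × 9% = 0.9198%.
Total: 41% + 7.74% + 0.9198% = 49.6598%.
Rounded: 49.66%.

49.66%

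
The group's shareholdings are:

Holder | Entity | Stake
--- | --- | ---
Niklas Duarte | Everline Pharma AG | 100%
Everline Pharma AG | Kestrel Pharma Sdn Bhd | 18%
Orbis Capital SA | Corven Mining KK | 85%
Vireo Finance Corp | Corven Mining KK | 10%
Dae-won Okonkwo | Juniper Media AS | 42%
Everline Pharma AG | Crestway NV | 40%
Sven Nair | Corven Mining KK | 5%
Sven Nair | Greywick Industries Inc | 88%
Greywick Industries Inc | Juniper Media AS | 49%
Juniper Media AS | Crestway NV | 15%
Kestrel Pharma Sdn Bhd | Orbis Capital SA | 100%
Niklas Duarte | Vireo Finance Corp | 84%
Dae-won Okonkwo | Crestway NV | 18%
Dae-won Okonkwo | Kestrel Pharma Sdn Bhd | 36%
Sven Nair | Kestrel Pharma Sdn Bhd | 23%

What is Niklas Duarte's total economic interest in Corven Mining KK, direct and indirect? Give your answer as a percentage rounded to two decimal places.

Niklas reaches Corven along 2 paths.
Via Everline → Kestrel → Orbis: 100% × 18% × 100% × 85% = 15.3%.
Via Vireo: 84% × 10% = 8.4%.
Total: 15.3% + 8.4% = 23.7%.
Rounded: 23.70%.

23.70%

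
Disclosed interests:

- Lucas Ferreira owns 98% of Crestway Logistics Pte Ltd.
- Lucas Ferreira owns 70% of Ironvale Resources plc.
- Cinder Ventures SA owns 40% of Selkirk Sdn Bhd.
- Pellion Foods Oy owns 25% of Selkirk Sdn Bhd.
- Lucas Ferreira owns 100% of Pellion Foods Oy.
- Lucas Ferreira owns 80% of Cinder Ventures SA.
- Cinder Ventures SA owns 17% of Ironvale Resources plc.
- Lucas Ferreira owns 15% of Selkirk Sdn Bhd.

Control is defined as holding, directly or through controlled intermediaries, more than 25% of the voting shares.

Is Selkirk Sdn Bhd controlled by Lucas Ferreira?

Yes

Lucas holds 80% of Cinder, so Lucas controls Cinder.
Lucas holds 100% of Pellion, so Lucas controls Pellion.
Cinder and Lucas and Pellion together hold 40% + 15% + 25% = 80% of Selkirk, so Lucas controls Selkirk.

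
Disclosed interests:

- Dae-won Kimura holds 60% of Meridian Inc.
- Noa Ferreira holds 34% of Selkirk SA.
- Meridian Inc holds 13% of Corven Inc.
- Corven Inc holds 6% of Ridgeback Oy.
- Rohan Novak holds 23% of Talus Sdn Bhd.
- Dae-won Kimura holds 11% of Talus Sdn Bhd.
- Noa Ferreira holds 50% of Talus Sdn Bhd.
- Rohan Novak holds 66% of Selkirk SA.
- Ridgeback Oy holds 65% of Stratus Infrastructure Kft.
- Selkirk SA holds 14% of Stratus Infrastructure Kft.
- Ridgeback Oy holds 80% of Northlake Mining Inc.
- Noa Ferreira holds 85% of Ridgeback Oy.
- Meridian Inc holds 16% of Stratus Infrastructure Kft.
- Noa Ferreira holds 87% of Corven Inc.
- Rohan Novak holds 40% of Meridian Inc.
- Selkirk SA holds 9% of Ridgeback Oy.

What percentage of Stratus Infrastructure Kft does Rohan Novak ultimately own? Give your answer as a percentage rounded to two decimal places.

19.70%

Rohan reaches Stratus along 4 paths.
Via Selkirk → Ridgeback: 66% × 9% × 65% = 3.861%.
Via Meridian → Corven → Ridgeback: 40% × 13% × 6% × 65% = 0.2028%.
Via Selkirk: 66% × 14% = 9.24%.
Via Meridian: 40% × 16% = 6.4%.
Total: 3.861% + 0.2028% + 9.24% + 6.4% = 19.7038%.
Rounded: 19.70%.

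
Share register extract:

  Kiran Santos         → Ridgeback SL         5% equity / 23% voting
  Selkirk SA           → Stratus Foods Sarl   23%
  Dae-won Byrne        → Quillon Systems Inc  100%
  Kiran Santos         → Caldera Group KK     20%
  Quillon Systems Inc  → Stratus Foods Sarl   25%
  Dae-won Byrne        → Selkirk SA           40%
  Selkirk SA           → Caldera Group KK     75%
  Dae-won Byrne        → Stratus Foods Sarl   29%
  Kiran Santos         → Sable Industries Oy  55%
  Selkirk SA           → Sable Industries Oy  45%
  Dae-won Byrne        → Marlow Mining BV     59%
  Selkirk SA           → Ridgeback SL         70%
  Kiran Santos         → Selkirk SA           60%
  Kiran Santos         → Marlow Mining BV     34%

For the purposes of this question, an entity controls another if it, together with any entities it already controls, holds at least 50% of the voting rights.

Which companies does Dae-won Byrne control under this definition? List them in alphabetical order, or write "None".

Dae-won holds 100% of Quillon, so Dae-won controls Quillon.
Dae-won holds 59% of Marlow, so Dae-won controls Marlow.
Dae-won and Quillon together hold 29% + 25% = 54% of Stratus, so Dae-won controls Stratus.
No other company's threshold is met.

Marlow Mining BV, Quillon Systems Inc, Stratus Foods Sarl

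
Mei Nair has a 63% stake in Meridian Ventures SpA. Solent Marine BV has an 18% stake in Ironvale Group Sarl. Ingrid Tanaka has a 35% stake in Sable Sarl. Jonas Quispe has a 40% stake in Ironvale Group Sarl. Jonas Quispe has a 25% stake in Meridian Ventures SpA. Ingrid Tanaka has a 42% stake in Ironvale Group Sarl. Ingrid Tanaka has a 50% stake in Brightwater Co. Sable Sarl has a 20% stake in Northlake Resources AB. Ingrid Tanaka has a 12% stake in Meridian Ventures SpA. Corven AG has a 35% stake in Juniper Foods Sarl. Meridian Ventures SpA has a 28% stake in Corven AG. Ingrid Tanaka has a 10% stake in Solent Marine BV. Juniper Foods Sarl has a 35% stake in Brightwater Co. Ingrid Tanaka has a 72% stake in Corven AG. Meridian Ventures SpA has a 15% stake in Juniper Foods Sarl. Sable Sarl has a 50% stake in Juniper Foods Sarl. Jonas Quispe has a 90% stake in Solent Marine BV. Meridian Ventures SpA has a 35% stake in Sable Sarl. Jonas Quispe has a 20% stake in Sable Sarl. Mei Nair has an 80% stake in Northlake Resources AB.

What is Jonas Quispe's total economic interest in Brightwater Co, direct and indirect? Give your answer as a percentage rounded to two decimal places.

7.20%

Jonas reaches Brightwater along 4 paths.
Via Meridian → Corven → Juniper: 25% × 28% × 35% × 35% = 0.8575%.
Via Meridian → Juniper: 25% × 15% × 35% = 1.3125%.
Via Meridian → Sable → Juniper: 25% × 35% × 50% × 35% = 1.53125%.
Via Sable → Juniper: 20% × 50% × 35% = 3.5%.
Total: 0.8575% + 1.3125% + 1.53125% + 3.5% = 7.20125%.
Rounded: 7.20%.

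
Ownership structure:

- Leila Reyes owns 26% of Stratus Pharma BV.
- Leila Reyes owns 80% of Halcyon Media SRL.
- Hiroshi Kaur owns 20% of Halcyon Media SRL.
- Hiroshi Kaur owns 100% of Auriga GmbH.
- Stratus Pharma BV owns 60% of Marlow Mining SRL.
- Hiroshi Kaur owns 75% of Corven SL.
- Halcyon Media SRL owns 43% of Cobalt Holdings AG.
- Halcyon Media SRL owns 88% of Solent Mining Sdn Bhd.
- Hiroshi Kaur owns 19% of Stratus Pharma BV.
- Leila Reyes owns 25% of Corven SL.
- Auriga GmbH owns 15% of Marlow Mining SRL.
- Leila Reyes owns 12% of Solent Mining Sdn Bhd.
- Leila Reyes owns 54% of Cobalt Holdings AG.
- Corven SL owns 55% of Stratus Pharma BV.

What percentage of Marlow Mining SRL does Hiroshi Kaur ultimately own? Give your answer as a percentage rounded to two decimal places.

51.15%

Hiroshi reaches Marlow along 3 paths.
Via Auriga: 100% × 15% = 15%.
Via Corven → Stratus: 75% × 55% × 60% = 24.75%.
Via Stratus: 19% × 60% = 11.4%.
Total: 15% + 24.75% + 11.4% = 51.15%.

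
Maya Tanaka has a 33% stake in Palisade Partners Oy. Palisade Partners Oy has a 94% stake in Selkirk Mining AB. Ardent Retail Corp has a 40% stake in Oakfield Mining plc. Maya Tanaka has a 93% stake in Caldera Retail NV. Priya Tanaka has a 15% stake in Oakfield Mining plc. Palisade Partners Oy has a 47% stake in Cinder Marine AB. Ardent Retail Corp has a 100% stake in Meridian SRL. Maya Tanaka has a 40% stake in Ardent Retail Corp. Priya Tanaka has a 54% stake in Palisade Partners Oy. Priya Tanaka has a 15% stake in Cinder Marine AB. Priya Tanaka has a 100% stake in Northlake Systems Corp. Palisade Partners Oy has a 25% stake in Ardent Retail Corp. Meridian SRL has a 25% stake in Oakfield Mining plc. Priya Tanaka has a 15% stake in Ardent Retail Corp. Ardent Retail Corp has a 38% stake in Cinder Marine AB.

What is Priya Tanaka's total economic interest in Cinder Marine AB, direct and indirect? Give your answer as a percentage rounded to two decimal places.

51.21%

Priya reaches Cinder along 4 paths.
Direct stake: 15% = 15%.
Via Ardent: 15% × 38% = 5.7%.
Via Palisade → Ardent: 54% × 25% × 38% = 5.13%.
Via Palisade: 54% × 47% = 25.38%.
Total: 15% + 5.7% + 5.13% + 25.38% = 51.21%.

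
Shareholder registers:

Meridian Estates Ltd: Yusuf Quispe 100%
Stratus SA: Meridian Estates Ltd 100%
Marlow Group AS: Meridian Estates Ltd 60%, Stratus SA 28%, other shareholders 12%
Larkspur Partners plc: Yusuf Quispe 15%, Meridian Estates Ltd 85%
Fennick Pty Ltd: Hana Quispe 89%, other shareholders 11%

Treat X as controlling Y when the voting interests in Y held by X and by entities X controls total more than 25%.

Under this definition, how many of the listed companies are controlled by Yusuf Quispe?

4

Yusuf holds 100% of Meridian, so Yusuf controls Meridian.
Meridian holds 100% of Stratus, so Yusuf controls Stratus.
Meridian and Stratus together hold 60% + 28% = 88% of Marlow, so Yusuf controls Marlow.
Yusuf and Meridian together hold 15% + 85% = 100% of Larkspur, so Yusuf controls Larkspur.
No other company's threshold is met.
Yusuf controls 4 companies.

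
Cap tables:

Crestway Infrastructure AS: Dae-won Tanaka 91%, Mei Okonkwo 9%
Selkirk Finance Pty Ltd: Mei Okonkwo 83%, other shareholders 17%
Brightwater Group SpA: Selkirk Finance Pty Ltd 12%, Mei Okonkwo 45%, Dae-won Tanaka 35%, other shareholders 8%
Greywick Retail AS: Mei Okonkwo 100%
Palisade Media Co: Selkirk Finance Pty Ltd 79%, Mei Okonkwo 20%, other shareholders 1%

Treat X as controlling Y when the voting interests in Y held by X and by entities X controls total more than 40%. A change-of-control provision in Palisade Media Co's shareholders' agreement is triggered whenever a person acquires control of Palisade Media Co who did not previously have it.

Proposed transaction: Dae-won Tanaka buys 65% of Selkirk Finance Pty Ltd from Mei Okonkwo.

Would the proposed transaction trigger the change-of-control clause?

The purchase adds only to Dae-won's holdings (Mei's stake shrinks), so Dae-won is the only person who could newly come to control Palisade.
Dae-won holds 91% of Crestway, so Dae-won controls Crestway.
Neither Dae-won nor any entity Dae-won controls holds any voting interest in Palisade.
So before the transaction, Dae-won does not control Palisade.
After the purchase, Dae-won holds 65% of Selkirk directly, and Mei's stake falls to 18%.
Dae-won holds 65% of Selkirk, so Dae-won controls Selkirk.
Selkirk holds 79% of Palisade, so Dae-won controls Palisade.
Dae-won did not control Palisade before and does after, so the clause is triggered.

Yes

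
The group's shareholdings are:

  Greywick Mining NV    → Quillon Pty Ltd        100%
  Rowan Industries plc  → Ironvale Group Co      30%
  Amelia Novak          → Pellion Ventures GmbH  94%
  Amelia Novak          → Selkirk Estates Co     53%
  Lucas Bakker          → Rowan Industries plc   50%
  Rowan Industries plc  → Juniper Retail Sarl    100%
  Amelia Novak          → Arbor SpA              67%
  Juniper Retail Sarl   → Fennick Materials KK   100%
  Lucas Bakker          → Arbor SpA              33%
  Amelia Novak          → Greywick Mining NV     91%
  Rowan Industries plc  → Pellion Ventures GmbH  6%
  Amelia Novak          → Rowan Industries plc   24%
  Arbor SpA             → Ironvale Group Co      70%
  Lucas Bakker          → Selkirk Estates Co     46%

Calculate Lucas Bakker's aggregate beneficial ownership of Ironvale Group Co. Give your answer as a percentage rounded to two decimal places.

38.10%

Lucas reaches Ironvale along 2 paths.
Via Arbor: 33% × 70% = 23.1%.
Via Rowan: 50% × 30% = 15%.
Total: 23.1% + 15% = 38.1%.
Rounded: 38.10%.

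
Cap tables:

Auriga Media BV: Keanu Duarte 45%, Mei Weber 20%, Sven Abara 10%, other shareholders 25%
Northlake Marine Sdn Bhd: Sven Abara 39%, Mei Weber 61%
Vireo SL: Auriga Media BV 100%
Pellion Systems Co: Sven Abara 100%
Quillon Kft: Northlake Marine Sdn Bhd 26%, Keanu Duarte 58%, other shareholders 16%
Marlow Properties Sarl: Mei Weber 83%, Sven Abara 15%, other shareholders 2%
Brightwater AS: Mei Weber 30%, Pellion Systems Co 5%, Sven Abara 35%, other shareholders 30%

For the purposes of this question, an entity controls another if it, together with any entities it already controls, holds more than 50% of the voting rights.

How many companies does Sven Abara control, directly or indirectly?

1

Sven holds 100% of Pellion, so Sven controls Pellion.
No other company's threshold is met.
Sven controls 1 company.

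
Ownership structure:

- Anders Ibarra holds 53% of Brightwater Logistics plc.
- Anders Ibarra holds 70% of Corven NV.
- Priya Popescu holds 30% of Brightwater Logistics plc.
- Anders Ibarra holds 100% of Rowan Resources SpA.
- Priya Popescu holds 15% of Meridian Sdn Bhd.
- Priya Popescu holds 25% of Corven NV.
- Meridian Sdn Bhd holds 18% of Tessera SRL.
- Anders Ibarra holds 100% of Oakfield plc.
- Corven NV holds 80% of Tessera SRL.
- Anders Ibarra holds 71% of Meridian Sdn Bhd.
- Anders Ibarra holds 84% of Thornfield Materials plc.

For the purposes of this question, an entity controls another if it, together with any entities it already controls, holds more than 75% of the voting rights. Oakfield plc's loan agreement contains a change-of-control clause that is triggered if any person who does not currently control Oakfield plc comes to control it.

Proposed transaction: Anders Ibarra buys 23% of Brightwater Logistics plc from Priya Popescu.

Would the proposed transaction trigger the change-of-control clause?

No

The purchase adds only to Anders's holdings (Priya's stake shrinks), so Anders is the only person who could newly come to control Oakfield.
Anders holds 100% of Oakfield, so Anders controls Oakfield.
So Anders already controls Oakfield before the transaction.
After the purchase, Anders's direct stake in Brightwater rises to 53% + 23% = 76%, and Priya's stake falls to 7%.
Anders controlled Oakfield already, so this is not a new person acquiring control; every other person's position is unchanged or reduced.
No new person acquires control, so the clause is not triggered.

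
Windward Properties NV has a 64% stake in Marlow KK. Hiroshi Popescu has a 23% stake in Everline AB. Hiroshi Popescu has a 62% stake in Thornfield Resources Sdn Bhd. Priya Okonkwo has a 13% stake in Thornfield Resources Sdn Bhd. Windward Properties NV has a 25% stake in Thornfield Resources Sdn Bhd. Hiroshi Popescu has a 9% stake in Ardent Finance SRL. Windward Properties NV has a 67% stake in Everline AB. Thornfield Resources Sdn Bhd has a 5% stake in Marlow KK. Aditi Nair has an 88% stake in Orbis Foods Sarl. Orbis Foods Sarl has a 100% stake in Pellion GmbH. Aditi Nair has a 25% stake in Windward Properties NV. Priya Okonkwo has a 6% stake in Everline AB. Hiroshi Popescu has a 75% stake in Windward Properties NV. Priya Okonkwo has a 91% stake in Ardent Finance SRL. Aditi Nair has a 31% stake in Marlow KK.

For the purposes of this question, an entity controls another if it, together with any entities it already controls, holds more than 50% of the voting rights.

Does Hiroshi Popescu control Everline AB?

Hiroshi holds 75% of Windward, so Hiroshi controls Windward.
Hiroshi and Windward together hold 23% + 67% = 90% of Everline, so Hiroshi controls Everline.

Yes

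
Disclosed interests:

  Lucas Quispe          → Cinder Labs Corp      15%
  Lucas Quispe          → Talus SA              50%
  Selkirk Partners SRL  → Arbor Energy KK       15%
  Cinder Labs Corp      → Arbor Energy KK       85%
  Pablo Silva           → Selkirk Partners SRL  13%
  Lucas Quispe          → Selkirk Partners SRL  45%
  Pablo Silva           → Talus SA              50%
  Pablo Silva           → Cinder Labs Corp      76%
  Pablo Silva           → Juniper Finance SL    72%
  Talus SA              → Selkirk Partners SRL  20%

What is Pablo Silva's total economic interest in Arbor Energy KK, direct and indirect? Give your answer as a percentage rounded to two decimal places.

68.05%

Pablo reaches Arbor along 3 paths.
Via Cinder: 76% × 85% = 64.6%.
Via Talus → Selkirk: 50% × 20% × 15% = 1.5%.
Via Selkirk: 13% × 15% = 1.95%.
Total: 64.6% + 1.5% + 1.95% = 68.05%.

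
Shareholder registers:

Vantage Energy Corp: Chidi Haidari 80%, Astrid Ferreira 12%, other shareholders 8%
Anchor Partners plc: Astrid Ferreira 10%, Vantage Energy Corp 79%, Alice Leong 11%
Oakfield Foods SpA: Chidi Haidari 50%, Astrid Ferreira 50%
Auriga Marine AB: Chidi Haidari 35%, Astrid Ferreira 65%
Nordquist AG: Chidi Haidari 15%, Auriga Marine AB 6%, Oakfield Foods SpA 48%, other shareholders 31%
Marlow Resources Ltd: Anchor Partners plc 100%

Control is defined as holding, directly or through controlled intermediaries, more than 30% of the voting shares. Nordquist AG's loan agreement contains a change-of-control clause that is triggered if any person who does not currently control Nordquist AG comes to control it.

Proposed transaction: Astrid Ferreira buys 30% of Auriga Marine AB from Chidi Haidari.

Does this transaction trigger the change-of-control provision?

No

The purchase adds only to Astrid's holdings (Chidi's stake shrinks), so Astrid is the only person who could newly come to control Nordquist.
Astrid holds 65% of Auriga, so Astrid controls Auriga.
Astrid holds 50% of Oakfield, so Astrid controls Oakfield.
Auriga and Oakfield together hold 6% + 48% = 54% of Nordquist, so Astrid controls Nordquist.
So Astrid already controls Nordquist before the transaction.
After the purchase, Astrid's direct stake in Auriga rises to 65% + 30% = 95%, and Chidi's stake falls to 5%.
Astrid controlled Nordquist already, so this is not a new person acquiring control; every other person's position is unchanged or reduced.
No new person acquires control, so the clause is not triggered.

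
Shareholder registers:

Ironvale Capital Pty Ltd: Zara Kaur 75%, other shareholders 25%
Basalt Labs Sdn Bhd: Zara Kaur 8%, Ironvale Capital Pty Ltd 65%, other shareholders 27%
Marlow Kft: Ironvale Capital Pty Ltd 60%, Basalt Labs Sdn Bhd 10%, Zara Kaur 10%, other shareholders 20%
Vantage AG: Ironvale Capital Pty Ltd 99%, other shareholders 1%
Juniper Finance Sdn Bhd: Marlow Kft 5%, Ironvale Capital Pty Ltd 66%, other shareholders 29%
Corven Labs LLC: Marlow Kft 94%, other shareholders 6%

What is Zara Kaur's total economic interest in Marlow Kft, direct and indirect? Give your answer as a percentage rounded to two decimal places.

60.68%

Zara reaches Marlow along 4 paths.
Via Ironvale: 75% × 60% = 45%.
Via Basalt: 8% × 10% = 0.8%.
Via Ironvale → Basalt: 75% × 65% × 10% = 4.875%.
Direct stake: 10% = 10%.
Total: 45% + 0.8% + 4.875% + 10% = 60.675%.
Rounded: 60.68%.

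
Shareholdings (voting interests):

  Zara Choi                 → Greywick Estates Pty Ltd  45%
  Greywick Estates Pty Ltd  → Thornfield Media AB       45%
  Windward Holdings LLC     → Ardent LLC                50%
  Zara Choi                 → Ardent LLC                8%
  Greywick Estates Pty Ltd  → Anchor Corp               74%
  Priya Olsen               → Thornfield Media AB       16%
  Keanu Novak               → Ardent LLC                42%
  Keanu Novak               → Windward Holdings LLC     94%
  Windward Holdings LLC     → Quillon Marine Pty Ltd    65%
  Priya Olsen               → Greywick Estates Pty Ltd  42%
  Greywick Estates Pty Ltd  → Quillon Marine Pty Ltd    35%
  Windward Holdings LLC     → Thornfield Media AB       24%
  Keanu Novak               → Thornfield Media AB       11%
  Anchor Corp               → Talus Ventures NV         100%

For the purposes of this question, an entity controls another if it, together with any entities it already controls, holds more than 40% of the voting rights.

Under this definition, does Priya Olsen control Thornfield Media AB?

Priya holds 42% of Greywick, so Priya controls Greywick.
Greywick and Priya together hold 45% + 16% = 61% of Thornfield, so Priya controls Thornfield.

Yes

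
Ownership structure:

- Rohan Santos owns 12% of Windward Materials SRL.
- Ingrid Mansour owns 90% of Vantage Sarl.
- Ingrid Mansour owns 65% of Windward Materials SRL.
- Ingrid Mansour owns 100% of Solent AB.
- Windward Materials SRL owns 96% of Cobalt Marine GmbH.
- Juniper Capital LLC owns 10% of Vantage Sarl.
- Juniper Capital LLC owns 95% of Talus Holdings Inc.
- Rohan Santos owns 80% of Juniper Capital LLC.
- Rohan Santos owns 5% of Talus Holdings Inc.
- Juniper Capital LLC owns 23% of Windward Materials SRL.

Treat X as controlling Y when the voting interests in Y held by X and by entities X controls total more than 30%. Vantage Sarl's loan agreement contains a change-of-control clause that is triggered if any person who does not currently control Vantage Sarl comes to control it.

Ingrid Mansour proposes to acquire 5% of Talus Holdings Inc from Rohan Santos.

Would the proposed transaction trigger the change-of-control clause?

No

The purchase adds only to Ingrid's holdings (Rohan's stake shrinks), so Ingrid is the only person who could newly come to control Vantage.
Ingrid holds 90% of Vantage, so Ingrid controls Vantage.
So Ingrid already controls Vantage before the transaction.
After the purchase, Ingrid holds 5% of Talus directly, and Rohan's stake falls to 0%.
Ingrid controlled Vantage already, so this is not a new person acquiring control; every other person's position is unchanged or reduced.
No new person acquires control, so the clause is not triggered.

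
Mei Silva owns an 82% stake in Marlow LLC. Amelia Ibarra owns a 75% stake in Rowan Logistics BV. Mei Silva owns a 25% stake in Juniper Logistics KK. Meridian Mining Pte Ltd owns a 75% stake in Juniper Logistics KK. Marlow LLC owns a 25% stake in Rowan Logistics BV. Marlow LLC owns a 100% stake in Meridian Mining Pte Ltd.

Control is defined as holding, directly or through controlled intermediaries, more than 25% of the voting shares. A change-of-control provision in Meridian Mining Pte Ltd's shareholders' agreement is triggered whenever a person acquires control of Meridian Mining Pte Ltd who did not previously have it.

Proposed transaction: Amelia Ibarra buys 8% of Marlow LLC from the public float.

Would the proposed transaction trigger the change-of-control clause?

The purchase changes only Amelia's holdings, so Amelia is the only person who could newly come to control Meridian.
Amelia holds 75% of Rowan, so Amelia controls Rowan.
Neither Amelia nor any entity Amelia controls holds any voting interest in Meridian.
So before the transaction, Amelia does not control Meridian.
After the purchase, Amelia holds 8% of Marlow directly.
Amelia's side now holds 8% of Marlow, not > 25%, so Amelia still does not control Marlow.
After the transaction, neither Amelia nor any entity Amelia controls holds a voting interest in Meridian, so Amelia still does not control it.
No new person acquires control, so the clause is not triggered.

No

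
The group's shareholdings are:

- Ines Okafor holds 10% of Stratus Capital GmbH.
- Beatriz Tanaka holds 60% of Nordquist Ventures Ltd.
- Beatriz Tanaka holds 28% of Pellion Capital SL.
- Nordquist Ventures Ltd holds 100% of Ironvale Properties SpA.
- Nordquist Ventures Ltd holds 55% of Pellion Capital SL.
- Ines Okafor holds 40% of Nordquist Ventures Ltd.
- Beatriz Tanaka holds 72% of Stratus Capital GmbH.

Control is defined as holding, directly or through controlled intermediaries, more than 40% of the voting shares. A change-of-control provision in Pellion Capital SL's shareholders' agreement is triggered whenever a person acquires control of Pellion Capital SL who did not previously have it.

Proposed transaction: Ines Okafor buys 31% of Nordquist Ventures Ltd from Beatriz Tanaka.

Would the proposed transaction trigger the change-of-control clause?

The purchase adds only to Ines's holdings (Beatriz's stake shrinks), so Ines is the only person who could newly come to control Pellion.
Ines's largest direct stake is 40% in Nordquist, which does not meet the threshold, so Ines controls no company.
Neither Ines nor any entity Ines controls holds any voting interest in Pellion.
So before the transaction, Ines does not control Pellion.
After the purchase, Ines's direct stake in Nordquist rises to 40% + 31% = 71%, and Beatriz's stake falls to 29%.
Ines holds 71% of Nordquist, so Ines controls Nordquist.
Nordquist holds 55% of Pellion, so Ines controls Pellion.
Ines did not control Pellion before and does after, so the clause is triggered.

Yes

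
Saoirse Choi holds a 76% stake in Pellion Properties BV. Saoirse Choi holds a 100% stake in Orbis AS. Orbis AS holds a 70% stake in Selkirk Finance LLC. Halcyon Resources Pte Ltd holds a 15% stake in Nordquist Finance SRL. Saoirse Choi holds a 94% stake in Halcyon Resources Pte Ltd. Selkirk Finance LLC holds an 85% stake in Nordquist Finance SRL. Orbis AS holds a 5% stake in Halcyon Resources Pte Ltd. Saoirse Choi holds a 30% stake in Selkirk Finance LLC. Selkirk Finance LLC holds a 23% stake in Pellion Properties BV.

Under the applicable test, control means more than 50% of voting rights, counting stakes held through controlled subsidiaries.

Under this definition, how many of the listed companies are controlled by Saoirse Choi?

5

Saoirse holds 100% of Orbis, so Saoirse controls Orbis.
Saoirse and Orbis together hold 30% + 70% = 100% of Selkirk, so Saoirse controls Selkirk.
Orbis and Saoirse together hold 5% + 94% = 99% of Halcyon, so Saoirse controls Halcyon.
Selkirk and Saoirse together hold 23% + 76% = 99% of Pellion, so Saoirse controls Pellion.
Selkirk and Halcyon together hold 85% + 15% = 100% of Nordquist, so Saoirse controls Nordquist.
Saoirse controls 5 companies.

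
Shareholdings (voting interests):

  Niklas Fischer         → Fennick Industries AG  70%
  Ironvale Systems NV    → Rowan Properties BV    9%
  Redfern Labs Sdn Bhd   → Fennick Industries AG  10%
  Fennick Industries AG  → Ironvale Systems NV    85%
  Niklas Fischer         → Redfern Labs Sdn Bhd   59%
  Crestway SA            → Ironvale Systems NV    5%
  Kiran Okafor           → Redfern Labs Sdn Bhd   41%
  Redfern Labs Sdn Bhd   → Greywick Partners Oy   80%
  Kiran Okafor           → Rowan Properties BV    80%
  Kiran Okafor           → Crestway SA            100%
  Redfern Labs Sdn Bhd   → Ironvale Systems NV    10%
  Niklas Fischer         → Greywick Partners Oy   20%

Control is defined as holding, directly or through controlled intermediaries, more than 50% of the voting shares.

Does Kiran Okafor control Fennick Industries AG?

Kiran holds 100% of Crestway, so Kiran controls Crestway.
Kiran holds 80% of Rowan, so Kiran controls Rowan.
Neither Kiran nor any entity Kiran controls holds any voting interest in Fennick.
So Kiran does not control Fennick.

No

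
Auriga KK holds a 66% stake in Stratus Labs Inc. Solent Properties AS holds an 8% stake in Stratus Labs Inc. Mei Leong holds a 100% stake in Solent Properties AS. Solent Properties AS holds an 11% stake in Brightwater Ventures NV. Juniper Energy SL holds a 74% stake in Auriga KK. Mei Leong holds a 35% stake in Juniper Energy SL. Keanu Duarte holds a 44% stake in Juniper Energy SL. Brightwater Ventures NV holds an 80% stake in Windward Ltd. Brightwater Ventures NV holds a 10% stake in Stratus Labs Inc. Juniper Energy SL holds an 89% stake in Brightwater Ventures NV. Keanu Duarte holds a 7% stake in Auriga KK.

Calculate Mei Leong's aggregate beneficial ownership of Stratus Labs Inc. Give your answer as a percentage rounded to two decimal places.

29.31%

Mei reaches Stratus along 4 paths.
Via Juniper → Auriga: 35% × 74% × 66% = 17.094%.
Via Solent → Brightwater: 100% × 11% × 10% = 1.1%.
Via Juniper → Brightwater: 35% × 89% × 10% = 3.115%.
Via Solent: 100% × 8% = 8%.
Total: 17.094% + 1.1% + 3.115% + 8% = 29.309%.
Rounded: 29.31%.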